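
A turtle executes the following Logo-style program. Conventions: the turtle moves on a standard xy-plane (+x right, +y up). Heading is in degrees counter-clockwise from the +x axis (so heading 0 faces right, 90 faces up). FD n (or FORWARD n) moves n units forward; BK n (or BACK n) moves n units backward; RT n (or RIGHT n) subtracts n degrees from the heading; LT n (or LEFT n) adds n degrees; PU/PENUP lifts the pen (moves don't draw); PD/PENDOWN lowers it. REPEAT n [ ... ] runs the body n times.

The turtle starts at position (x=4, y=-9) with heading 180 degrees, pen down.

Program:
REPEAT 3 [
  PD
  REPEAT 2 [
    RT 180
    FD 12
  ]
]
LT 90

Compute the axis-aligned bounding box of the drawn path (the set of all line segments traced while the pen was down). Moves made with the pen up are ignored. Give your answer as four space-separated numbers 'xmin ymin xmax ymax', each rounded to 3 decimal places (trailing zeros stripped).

Answer: 4 -9 16 -9

Derivation:
Executing turtle program step by step:
Start: pos=(4,-9), heading=180, pen down
REPEAT 3 [
  -- iteration 1/3 --
  PD: pen down
  REPEAT 2 [
    -- iteration 1/2 --
    RT 180: heading 180 -> 0
    FD 12: (4,-9) -> (16,-9) [heading=0, draw]
    -- iteration 2/2 --
    RT 180: heading 0 -> 180
    FD 12: (16,-9) -> (4,-9) [heading=180, draw]
  ]
  -- iteration 2/3 --
  PD: pen down
  REPEAT 2 [
    -- iteration 1/2 --
    RT 180: heading 180 -> 0
    FD 12: (4,-9) -> (16,-9) [heading=0, draw]
    -- iteration 2/2 --
    RT 180: heading 0 -> 180
    FD 12: (16,-9) -> (4,-9) [heading=180, draw]
  ]
  -- iteration 3/3 --
  PD: pen down
  REPEAT 2 [
    -- iteration 1/2 --
    RT 180: heading 180 -> 0
    FD 12: (4,-9) -> (16,-9) [heading=0, draw]
    -- iteration 2/2 --
    RT 180: heading 0 -> 180
    FD 12: (16,-9) -> (4,-9) [heading=180, draw]
  ]
]
LT 90: heading 180 -> 270
Final: pos=(4,-9), heading=270, 6 segment(s) drawn

Segment endpoints: x in {4, 16}, y in {-9, -9, -9, -9, -9}
xmin=4, ymin=-9, xmax=16, ymax=-9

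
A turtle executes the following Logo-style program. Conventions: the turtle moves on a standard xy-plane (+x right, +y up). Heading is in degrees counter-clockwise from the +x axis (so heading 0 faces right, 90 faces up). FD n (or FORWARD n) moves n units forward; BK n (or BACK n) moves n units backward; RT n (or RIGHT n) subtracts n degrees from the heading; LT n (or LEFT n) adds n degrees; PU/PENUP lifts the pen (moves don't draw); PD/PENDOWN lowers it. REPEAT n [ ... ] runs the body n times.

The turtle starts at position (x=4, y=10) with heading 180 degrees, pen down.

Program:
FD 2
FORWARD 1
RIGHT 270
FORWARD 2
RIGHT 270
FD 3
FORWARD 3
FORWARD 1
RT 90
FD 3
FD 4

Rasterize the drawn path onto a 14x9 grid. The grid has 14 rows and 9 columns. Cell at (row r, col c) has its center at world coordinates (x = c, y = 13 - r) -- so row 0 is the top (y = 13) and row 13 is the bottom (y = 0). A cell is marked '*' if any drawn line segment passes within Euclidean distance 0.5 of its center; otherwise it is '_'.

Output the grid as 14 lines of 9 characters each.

Answer: _________
_________
_________
_****____
_*_______
_********
________*
________*
________*
________*
________*
________*
________*
_________

Derivation:
Segment 0: (4,10) -> (2,10)
Segment 1: (2,10) -> (1,10)
Segment 2: (1,10) -> (1,8)
Segment 3: (1,8) -> (4,8)
Segment 4: (4,8) -> (7,8)
Segment 5: (7,8) -> (8,8)
Segment 6: (8,8) -> (8,5)
Segment 7: (8,5) -> (8,1)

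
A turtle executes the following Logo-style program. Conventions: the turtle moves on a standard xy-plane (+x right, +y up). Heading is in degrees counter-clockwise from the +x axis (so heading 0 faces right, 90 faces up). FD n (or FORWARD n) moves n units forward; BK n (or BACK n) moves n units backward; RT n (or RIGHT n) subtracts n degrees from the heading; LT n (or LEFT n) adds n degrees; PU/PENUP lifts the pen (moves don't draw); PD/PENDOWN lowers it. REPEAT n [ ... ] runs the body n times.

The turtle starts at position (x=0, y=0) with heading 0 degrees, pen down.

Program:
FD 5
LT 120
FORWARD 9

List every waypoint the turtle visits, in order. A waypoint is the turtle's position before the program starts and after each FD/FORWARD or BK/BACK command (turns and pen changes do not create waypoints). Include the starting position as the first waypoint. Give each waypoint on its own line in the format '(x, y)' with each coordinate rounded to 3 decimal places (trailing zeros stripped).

Executing turtle program step by step:
Start: pos=(0,0), heading=0, pen down
FD 5: (0,0) -> (5,0) [heading=0, draw]
LT 120: heading 0 -> 120
FD 9: (5,0) -> (0.5,7.794) [heading=120, draw]
Final: pos=(0.5,7.794), heading=120, 2 segment(s) drawn
Waypoints (3 total):
(0, 0)
(5, 0)
(0.5, 7.794)

Answer: (0, 0)
(5, 0)
(0.5, 7.794)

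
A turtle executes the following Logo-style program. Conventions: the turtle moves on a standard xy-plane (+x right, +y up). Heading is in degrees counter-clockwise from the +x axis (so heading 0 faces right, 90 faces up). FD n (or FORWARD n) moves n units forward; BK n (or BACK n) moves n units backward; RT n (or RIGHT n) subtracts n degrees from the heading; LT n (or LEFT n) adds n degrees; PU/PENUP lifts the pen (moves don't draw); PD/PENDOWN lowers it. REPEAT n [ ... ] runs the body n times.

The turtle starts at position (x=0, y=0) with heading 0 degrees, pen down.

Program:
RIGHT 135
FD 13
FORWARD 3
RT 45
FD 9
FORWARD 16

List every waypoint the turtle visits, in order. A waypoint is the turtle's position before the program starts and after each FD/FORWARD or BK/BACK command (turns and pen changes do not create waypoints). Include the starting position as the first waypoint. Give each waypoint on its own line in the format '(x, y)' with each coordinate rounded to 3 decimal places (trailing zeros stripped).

Answer: (0, 0)
(-9.192, -9.192)
(-11.314, -11.314)
(-20.314, -11.314)
(-36.314, -11.314)

Derivation:
Executing turtle program step by step:
Start: pos=(0,0), heading=0, pen down
RT 135: heading 0 -> 225
FD 13: (0,0) -> (-9.192,-9.192) [heading=225, draw]
FD 3: (-9.192,-9.192) -> (-11.314,-11.314) [heading=225, draw]
RT 45: heading 225 -> 180
FD 9: (-11.314,-11.314) -> (-20.314,-11.314) [heading=180, draw]
FD 16: (-20.314,-11.314) -> (-36.314,-11.314) [heading=180, draw]
Final: pos=(-36.314,-11.314), heading=180, 4 segment(s) drawn
Waypoints (5 total):
(0, 0)
(-9.192, -9.192)
(-11.314, -11.314)
(-20.314, -11.314)
(-36.314, -11.314)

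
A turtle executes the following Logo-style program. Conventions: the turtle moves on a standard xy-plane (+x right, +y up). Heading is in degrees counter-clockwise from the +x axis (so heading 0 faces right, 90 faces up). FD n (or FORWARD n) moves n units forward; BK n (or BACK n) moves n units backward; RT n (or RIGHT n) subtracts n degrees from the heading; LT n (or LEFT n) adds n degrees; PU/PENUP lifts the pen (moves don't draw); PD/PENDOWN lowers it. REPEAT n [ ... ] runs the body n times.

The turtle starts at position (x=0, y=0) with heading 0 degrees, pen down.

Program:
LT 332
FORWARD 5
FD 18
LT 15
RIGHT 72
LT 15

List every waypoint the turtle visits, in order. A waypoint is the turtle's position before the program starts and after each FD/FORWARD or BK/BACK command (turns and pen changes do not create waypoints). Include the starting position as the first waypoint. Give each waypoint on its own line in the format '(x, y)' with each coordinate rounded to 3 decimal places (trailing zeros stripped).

Executing turtle program step by step:
Start: pos=(0,0), heading=0, pen down
LT 332: heading 0 -> 332
FD 5: (0,0) -> (4.415,-2.347) [heading=332, draw]
FD 18: (4.415,-2.347) -> (20.308,-10.798) [heading=332, draw]
LT 15: heading 332 -> 347
RT 72: heading 347 -> 275
LT 15: heading 275 -> 290
Final: pos=(20.308,-10.798), heading=290, 2 segment(s) drawn
Waypoints (3 total):
(0, 0)
(4.415, -2.347)
(20.308, -10.798)

Answer: (0, 0)
(4.415, -2.347)
(20.308, -10.798)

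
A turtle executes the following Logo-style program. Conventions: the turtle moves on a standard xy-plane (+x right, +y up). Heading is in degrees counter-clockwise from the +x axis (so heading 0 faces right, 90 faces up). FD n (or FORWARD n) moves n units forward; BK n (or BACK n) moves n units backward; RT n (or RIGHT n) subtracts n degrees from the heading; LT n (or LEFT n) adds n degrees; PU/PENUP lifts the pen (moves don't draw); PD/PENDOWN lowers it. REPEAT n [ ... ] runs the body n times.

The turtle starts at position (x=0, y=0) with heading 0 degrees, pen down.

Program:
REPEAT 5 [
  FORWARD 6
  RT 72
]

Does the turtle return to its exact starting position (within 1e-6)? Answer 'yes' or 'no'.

Answer: yes

Derivation:
Executing turtle program step by step:
Start: pos=(0,0), heading=0, pen down
REPEAT 5 [
  -- iteration 1/5 --
  FD 6: (0,0) -> (6,0) [heading=0, draw]
  RT 72: heading 0 -> 288
  -- iteration 2/5 --
  FD 6: (6,0) -> (7.854,-5.706) [heading=288, draw]
  RT 72: heading 288 -> 216
  -- iteration 3/5 --
  FD 6: (7.854,-5.706) -> (3,-9.233) [heading=216, draw]
  RT 72: heading 216 -> 144
  -- iteration 4/5 --
  FD 6: (3,-9.233) -> (-1.854,-5.706) [heading=144, draw]
  RT 72: heading 144 -> 72
  -- iteration 5/5 --
  FD 6: (-1.854,-5.706) -> (0,0) [heading=72, draw]
  RT 72: heading 72 -> 0
]
Final: pos=(0,0), heading=0, 5 segment(s) drawn

Start position: (0, 0)
Final position: (0, 0)
Distance = 0; < 1e-6 -> CLOSED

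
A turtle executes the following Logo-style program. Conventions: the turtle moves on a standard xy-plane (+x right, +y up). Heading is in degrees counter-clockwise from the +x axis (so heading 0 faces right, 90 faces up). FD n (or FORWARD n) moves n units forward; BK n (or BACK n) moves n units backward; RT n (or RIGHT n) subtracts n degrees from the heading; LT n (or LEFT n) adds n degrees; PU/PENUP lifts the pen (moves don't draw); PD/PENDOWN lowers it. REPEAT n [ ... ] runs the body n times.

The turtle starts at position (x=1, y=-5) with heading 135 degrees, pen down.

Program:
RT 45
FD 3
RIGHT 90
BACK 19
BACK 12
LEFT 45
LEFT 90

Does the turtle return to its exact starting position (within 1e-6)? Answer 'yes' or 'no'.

Executing turtle program step by step:
Start: pos=(1,-5), heading=135, pen down
RT 45: heading 135 -> 90
FD 3: (1,-5) -> (1,-2) [heading=90, draw]
RT 90: heading 90 -> 0
BK 19: (1,-2) -> (-18,-2) [heading=0, draw]
BK 12: (-18,-2) -> (-30,-2) [heading=0, draw]
LT 45: heading 0 -> 45
LT 90: heading 45 -> 135
Final: pos=(-30,-2), heading=135, 3 segment(s) drawn

Start position: (1, -5)
Final position: (-30, -2)
Distance = 31.145; >= 1e-6 -> NOT closed

Answer: no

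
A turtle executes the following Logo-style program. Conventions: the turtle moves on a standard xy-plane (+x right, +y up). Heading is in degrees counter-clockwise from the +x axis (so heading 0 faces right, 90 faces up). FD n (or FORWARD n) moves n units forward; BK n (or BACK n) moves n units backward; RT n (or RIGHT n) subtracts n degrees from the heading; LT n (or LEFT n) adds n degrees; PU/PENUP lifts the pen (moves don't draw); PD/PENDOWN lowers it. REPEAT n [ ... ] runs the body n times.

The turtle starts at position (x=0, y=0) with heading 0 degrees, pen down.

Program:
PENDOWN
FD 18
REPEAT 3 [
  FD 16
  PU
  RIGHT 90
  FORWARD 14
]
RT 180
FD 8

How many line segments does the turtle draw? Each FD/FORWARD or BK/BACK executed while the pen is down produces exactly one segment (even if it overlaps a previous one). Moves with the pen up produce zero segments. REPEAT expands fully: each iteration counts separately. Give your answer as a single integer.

Answer: 2

Derivation:
Executing turtle program step by step:
Start: pos=(0,0), heading=0, pen down
PD: pen down
FD 18: (0,0) -> (18,0) [heading=0, draw]
REPEAT 3 [
  -- iteration 1/3 --
  FD 16: (18,0) -> (34,0) [heading=0, draw]
  PU: pen up
  RT 90: heading 0 -> 270
  FD 14: (34,0) -> (34,-14) [heading=270, move]
  -- iteration 2/3 --
  FD 16: (34,-14) -> (34,-30) [heading=270, move]
  PU: pen up
  RT 90: heading 270 -> 180
  FD 14: (34,-30) -> (20,-30) [heading=180, move]
  -- iteration 3/3 --
  FD 16: (20,-30) -> (4,-30) [heading=180, move]
  PU: pen up
  RT 90: heading 180 -> 90
  FD 14: (4,-30) -> (4,-16) [heading=90, move]
]
RT 180: heading 90 -> 270
FD 8: (4,-16) -> (4,-24) [heading=270, move]
Final: pos=(4,-24), heading=270, 2 segment(s) drawn
Segments drawn: 2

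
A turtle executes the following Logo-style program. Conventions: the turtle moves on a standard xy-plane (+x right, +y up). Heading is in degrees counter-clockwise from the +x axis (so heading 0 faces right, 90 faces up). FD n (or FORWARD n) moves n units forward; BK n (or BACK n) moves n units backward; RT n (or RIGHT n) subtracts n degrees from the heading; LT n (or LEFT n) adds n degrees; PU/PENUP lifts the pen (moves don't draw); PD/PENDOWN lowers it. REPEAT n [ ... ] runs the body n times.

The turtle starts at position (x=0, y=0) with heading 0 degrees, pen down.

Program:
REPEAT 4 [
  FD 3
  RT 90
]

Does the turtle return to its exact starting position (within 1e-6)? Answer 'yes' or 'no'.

Answer: yes

Derivation:
Executing turtle program step by step:
Start: pos=(0,0), heading=0, pen down
REPEAT 4 [
  -- iteration 1/4 --
  FD 3: (0,0) -> (3,0) [heading=0, draw]
  RT 90: heading 0 -> 270
  -- iteration 2/4 --
  FD 3: (3,0) -> (3,-3) [heading=270, draw]
  RT 90: heading 270 -> 180
  -- iteration 3/4 --
  FD 3: (3,-3) -> (0,-3) [heading=180, draw]
  RT 90: heading 180 -> 90
  -- iteration 4/4 --
  FD 3: (0,-3) -> (0,0) [heading=90, draw]
  RT 90: heading 90 -> 0
]
Final: pos=(0,0), heading=0, 4 segment(s) drawn

Start position: (0, 0)
Final position: (0, 0)
Distance = 0; < 1e-6 -> CLOSED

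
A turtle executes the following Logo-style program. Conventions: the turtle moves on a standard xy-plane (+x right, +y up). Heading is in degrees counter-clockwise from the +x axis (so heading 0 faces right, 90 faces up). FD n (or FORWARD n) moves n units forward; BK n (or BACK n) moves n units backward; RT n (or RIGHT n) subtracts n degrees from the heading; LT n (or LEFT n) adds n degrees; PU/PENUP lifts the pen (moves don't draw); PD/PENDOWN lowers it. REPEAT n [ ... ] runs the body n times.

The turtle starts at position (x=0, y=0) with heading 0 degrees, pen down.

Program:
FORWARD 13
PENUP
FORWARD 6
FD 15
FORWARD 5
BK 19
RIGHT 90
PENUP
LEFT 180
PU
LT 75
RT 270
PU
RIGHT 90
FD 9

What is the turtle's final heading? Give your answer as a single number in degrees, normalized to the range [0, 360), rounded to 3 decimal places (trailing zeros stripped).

Executing turtle program step by step:
Start: pos=(0,0), heading=0, pen down
FD 13: (0,0) -> (13,0) [heading=0, draw]
PU: pen up
FD 6: (13,0) -> (19,0) [heading=0, move]
FD 15: (19,0) -> (34,0) [heading=0, move]
FD 5: (34,0) -> (39,0) [heading=0, move]
BK 19: (39,0) -> (20,0) [heading=0, move]
RT 90: heading 0 -> 270
PU: pen up
LT 180: heading 270 -> 90
PU: pen up
LT 75: heading 90 -> 165
RT 270: heading 165 -> 255
PU: pen up
RT 90: heading 255 -> 165
FD 9: (20,0) -> (11.307,2.329) [heading=165, move]
Final: pos=(11.307,2.329), heading=165, 1 segment(s) drawn

Answer: 165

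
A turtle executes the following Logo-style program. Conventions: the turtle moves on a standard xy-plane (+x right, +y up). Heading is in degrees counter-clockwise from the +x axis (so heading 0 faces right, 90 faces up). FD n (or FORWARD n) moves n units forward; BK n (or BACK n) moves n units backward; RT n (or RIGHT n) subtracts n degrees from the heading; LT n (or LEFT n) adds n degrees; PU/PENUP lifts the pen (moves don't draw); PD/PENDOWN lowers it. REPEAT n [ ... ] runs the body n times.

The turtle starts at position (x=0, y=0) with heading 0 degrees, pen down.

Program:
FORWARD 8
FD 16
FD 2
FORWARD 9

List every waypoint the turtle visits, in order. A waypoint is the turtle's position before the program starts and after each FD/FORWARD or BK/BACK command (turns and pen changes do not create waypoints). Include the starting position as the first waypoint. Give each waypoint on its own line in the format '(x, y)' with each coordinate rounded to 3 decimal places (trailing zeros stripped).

Executing turtle program step by step:
Start: pos=(0,0), heading=0, pen down
FD 8: (0,0) -> (8,0) [heading=0, draw]
FD 16: (8,0) -> (24,0) [heading=0, draw]
FD 2: (24,0) -> (26,0) [heading=0, draw]
FD 9: (26,0) -> (35,0) [heading=0, draw]
Final: pos=(35,0), heading=0, 4 segment(s) drawn
Waypoints (5 total):
(0, 0)
(8, 0)
(24, 0)
(26, 0)
(35, 0)

Answer: (0, 0)
(8, 0)
(24, 0)
(26, 0)
(35, 0)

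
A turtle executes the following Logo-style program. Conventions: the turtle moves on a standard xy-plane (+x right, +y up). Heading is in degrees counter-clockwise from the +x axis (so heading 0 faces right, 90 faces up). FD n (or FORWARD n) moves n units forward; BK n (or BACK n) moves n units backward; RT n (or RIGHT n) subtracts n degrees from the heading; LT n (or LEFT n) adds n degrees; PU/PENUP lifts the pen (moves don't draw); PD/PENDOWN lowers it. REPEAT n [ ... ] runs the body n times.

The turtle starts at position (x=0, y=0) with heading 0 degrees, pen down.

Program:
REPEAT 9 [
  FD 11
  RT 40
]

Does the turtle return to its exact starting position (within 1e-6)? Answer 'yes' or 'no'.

Executing turtle program step by step:
Start: pos=(0,0), heading=0, pen down
REPEAT 9 [
  -- iteration 1/9 --
  FD 11: (0,0) -> (11,0) [heading=0, draw]
  RT 40: heading 0 -> 320
  -- iteration 2/9 --
  FD 11: (11,0) -> (19.426,-7.071) [heading=320, draw]
  RT 40: heading 320 -> 280
  -- iteration 3/9 --
  FD 11: (19.426,-7.071) -> (21.337,-17.904) [heading=280, draw]
  RT 40: heading 280 -> 240
  -- iteration 4/9 --
  FD 11: (21.337,-17.904) -> (15.837,-27.43) [heading=240, draw]
  RT 40: heading 240 -> 200
  -- iteration 5/9 --
  FD 11: (15.837,-27.43) -> (5.5,-31.192) [heading=200, draw]
  RT 40: heading 200 -> 160
  -- iteration 6/9 --
  FD 11: (5.5,-31.192) -> (-4.837,-27.43) [heading=160, draw]
  RT 40: heading 160 -> 120
  -- iteration 7/9 --
  FD 11: (-4.837,-27.43) -> (-10.337,-17.904) [heading=120, draw]
  RT 40: heading 120 -> 80
  -- iteration 8/9 --
  FD 11: (-10.337,-17.904) -> (-8.426,-7.071) [heading=80, draw]
  RT 40: heading 80 -> 40
  -- iteration 9/9 --
  FD 11: (-8.426,-7.071) -> (0,0) [heading=40, draw]
  RT 40: heading 40 -> 0
]
Final: pos=(0,0), heading=0, 9 segment(s) drawn

Start position: (0, 0)
Final position: (0, 0)
Distance = 0; < 1e-6 -> CLOSED

Answer: yes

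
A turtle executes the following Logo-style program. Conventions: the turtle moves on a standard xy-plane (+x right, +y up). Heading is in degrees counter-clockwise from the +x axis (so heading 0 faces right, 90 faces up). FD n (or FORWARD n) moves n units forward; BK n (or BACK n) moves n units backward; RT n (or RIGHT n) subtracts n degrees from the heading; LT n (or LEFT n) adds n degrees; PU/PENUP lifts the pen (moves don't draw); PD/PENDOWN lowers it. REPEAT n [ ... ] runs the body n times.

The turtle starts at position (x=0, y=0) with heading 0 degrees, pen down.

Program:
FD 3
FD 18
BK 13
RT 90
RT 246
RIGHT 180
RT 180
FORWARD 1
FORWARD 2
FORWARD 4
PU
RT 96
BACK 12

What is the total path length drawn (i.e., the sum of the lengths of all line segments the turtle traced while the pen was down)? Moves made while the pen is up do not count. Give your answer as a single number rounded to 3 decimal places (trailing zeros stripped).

Answer: 41

Derivation:
Executing turtle program step by step:
Start: pos=(0,0), heading=0, pen down
FD 3: (0,0) -> (3,0) [heading=0, draw]
FD 18: (3,0) -> (21,0) [heading=0, draw]
BK 13: (21,0) -> (8,0) [heading=0, draw]
RT 90: heading 0 -> 270
RT 246: heading 270 -> 24
RT 180: heading 24 -> 204
RT 180: heading 204 -> 24
FD 1: (8,0) -> (8.914,0.407) [heading=24, draw]
FD 2: (8.914,0.407) -> (10.741,1.22) [heading=24, draw]
FD 4: (10.741,1.22) -> (14.395,2.847) [heading=24, draw]
PU: pen up
RT 96: heading 24 -> 288
BK 12: (14.395,2.847) -> (10.687,14.26) [heading=288, move]
Final: pos=(10.687,14.26), heading=288, 6 segment(s) drawn

Segment lengths:
  seg 1: (0,0) -> (3,0), length = 3
  seg 2: (3,0) -> (21,0), length = 18
  seg 3: (21,0) -> (8,0), length = 13
  seg 4: (8,0) -> (8.914,0.407), length = 1
  seg 5: (8.914,0.407) -> (10.741,1.22), length = 2
  seg 6: (10.741,1.22) -> (14.395,2.847), length = 4
Total = 41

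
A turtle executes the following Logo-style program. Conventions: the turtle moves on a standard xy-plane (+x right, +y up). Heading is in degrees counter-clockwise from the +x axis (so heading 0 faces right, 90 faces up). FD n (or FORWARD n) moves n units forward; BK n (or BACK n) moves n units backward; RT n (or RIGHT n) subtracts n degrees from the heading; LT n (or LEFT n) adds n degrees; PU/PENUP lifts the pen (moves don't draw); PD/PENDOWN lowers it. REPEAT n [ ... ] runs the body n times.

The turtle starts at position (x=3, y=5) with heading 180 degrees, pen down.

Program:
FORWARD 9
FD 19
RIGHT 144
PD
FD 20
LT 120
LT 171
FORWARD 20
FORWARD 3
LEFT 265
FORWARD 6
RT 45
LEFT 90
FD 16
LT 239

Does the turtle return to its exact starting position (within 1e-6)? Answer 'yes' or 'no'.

Answer: no

Derivation:
Executing turtle program step by step:
Start: pos=(3,5), heading=180, pen down
FD 9: (3,5) -> (-6,5) [heading=180, draw]
FD 19: (-6,5) -> (-25,5) [heading=180, draw]
RT 144: heading 180 -> 36
PD: pen down
FD 20: (-25,5) -> (-8.82,16.756) [heading=36, draw]
LT 120: heading 36 -> 156
LT 171: heading 156 -> 327
FD 20: (-8.82,16.756) -> (7.954,5.863) [heading=327, draw]
FD 3: (7.954,5.863) -> (10.47,4.229) [heading=327, draw]
LT 265: heading 327 -> 232
FD 6: (10.47,4.229) -> (6.776,-0.499) [heading=232, draw]
RT 45: heading 232 -> 187
LT 90: heading 187 -> 277
FD 16: (6.776,-0.499) -> (8.726,-16.38) [heading=277, draw]
LT 239: heading 277 -> 156
Final: pos=(8.726,-16.38), heading=156, 7 segment(s) drawn

Start position: (3, 5)
Final position: (8.726, -16.38)
Distance = 22.133; >= 1e-6 -> NOT closed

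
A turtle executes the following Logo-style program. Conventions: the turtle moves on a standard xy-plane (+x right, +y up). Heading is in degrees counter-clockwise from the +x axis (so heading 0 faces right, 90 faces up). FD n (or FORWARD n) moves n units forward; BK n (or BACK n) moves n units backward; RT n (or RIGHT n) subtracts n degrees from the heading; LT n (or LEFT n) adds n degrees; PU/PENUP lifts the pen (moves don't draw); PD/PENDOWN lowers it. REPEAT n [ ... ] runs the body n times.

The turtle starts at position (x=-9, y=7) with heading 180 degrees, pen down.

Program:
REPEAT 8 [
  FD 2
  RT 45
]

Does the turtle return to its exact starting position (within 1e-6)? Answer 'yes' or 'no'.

Executing turtle program step by step:
Start: pos=(-9,7), heading=180, pen down
REPEAT 8 [
  -- iteration 1/8 --
  FD 2: (-9,7) -> (-11,7) [heading=180, draw]
  RT 45: heading 180 -> 135
  -- iteration 2/8 --
  FD 2: (-11,7) -> (-12.414,8.414) [heading=135, draw]
  RT 45: heading 135 -> 90
  -- iteration 3/8 --
  FD 2: (-12.414,8.414) -> (-12.414,10.414) [heading=90, draw]
  RT 45: heading 90 -> 45
  -- iteration 4/8 --
  FD 2: (-12.414,10.414) -> (-11,11.828) [heading=45, draw]
  RT 45: heading 45 -> 0
  -- iteration 5/8 --
  FD 2: (-11,11.828) -> (-9,11.828) [heading=0, draw]
  RT 45: heading 0 -> 315
  -- iteration 6/8 --
  FD 2: (-9,11.828) -> (-7.586,10.414) [heading=315, draw]
  RT 45: heading 315 -> 270
  -- iteration 7/8 --
  FD 2: (-7.586,10.414) -> (-7.586,8.414) [heading=270, draw]
  RT 45: heading 270 -> 225
  -- iteration 8/8 --
  FD 2: (-7.586,8.414) -> (-9,7) [heading=225, draw]
  RT 45: heading 225 -> 180
]
Final: pos=(-9,7), heading=180, 8 segment(s) drawn

Start position: (-9, 7)
Final position: (-9, 7)
Distance = 0; < 1e-6 -> CLOSED

Answer: yes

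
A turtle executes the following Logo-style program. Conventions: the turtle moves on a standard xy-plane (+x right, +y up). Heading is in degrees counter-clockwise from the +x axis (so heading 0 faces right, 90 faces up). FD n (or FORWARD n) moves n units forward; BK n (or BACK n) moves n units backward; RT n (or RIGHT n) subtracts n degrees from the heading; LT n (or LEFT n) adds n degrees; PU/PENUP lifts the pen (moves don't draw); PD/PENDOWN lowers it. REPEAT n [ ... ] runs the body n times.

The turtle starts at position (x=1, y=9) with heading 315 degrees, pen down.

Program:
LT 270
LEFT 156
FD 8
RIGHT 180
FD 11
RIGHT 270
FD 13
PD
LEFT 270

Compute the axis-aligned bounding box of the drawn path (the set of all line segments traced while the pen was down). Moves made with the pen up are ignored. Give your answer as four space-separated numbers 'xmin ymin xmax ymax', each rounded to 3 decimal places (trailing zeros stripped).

Executing turtle program step by step:
Start: pos=(1,9), heading=315, pen down
LT 270: heading 315 -> 225
LT 156: heading 225 -> 21
FD 8: (1,9) -> (8.469,11.867) [heading=21, draw]
RT 180: heading 21 -> 201
FD 11: (8.469,11.867) -> (-1.801,7.925) [heading=201, draw]
RT 270: heading 201 -> 291
FD 13: (-1.801,7.925) -> (2.858,-4.212) [heading=291, draw]
PD: pen down
LT 270: heading 291 -> 201
Final: pos=(2.858,-4.212), heading=201, 3 segment(s) drawn

Segment endpoints: x in {-1.801, 1, 2.858, 8.469}, y in {-4.212, 7.925, 9, 11.867}
xmin=-1.801, ymin=-4.212, xmax=8.469, ymax=11.867

Answer: -1.801 -4.212 8.469 11.867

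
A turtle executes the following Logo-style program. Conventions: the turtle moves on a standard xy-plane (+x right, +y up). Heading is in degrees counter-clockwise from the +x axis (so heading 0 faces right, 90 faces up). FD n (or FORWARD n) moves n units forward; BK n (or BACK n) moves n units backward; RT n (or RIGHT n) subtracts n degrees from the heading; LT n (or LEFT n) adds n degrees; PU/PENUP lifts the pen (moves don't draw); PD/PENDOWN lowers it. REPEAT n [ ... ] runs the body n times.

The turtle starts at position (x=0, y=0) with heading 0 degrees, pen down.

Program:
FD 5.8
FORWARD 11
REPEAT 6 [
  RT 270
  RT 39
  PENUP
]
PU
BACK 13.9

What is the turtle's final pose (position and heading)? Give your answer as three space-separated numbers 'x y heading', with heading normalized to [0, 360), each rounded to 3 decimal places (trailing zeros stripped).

Executing turtle program step by step:
Start: pos=(0,0), heading=0, pen down
FD 5.8: (0,0) -> (5.8,0) [heading=0, draw]
FD 11: (5.8,0) -> (16.8,0) [heading=0, draw]
REPEAT 6 [
  -- iteration 1/6 --
  RT 270: heading 0 -> 90
  RT 39: heading 90 -> 51
  PU: pen up
  -- iteration 2/6 --
  RT 270: heading 51 -> 141
  RT 39: heading 141 -> 102
  PU: pen up
  -- iteration 3/6 --
  RT 270: heading 102 -> 192
  RT 39: heading 192 -> 153
  PU: pen up
  -- iteration 4/6 --
  RT 270: heading 153 -> 243
  RT 39: heading 243 -> 204
  PU: pen up
  -- iteration 5/6 --
  RT 270: heading 204 -> 294
  RT 39: heading 294 -> 255
  PU: pen up
  -- iteration 6/6 --
  RT 270: heading 255 -> 345
  RT 39: heading 345 -> 306
  PU: pen up
]
PU: pen up
BK 13.9: (16.8,0) -> (8.63,11.245) [heading=306, move]
Final: pos=(8.63,11.245), heading=306, 2 segment(s) drawn

Answer: 8.63 11.245 306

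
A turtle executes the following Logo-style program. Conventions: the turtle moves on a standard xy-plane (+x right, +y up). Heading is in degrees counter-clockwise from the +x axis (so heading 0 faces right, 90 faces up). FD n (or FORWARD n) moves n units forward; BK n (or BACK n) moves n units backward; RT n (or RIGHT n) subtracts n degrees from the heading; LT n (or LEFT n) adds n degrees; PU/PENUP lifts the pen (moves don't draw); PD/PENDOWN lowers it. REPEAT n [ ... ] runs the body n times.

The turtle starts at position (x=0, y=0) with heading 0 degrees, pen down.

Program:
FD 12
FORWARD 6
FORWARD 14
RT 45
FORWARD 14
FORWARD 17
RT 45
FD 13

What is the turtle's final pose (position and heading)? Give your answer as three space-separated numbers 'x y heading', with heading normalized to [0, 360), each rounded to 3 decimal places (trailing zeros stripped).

Executing turtle program step by step:
Start: pos=(0,0), heading=0, pen down
FD 12: (0,0) -> (12,0) [heading=0, draw]
FD 6: (12,0) -> (18,0) [heading=0, draw]
FD 14: (18,0) -> (32,0) [heading=0, draw]
RT 45: heading 0 -> 315
FD 14: (32,0) -> (41.899,-9.899) [heading=315, draw]
FD 17: (41.899,-9.899) -> (53.92,-21.92) [heading=315, draw]
RT 45: heading 315 -> 270
FD 13: (53.92,-21.92) -> (53.92,-34.92) [heading=270, draw]
Final: pos=(53.92,-34.92), heading=270, 6 segment(s) drawn

Answer: 53.92 -34.92 270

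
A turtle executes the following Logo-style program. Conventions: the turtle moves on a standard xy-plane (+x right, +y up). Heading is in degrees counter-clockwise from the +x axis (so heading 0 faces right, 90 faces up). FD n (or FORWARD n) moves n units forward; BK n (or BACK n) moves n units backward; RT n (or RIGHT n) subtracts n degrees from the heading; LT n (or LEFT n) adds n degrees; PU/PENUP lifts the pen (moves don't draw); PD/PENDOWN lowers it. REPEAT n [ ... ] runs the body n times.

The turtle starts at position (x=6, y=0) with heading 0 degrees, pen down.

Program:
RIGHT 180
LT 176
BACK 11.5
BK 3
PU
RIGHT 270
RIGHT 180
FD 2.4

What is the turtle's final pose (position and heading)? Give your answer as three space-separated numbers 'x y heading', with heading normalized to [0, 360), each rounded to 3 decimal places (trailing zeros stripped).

Answer: -8.632 -1.383 266

Derivation:
Executing turtle program step by step:
Start: pos=(6,0), heading=0, pen down
RT 180: heading 0 -> 180
LT 176: heading 180 -> 356
BK 11.5: (6,0) -> (-5.472,0.802) [heading=356, draw]
BK 3: (-5.472,0.802) -> (-8.465,1.011) [heading=356, draw]
PU: pen up
RT 270: heading 356 -> 86
RT 180: heading 86 -> 266
FD 2.4: (-8.465,1.011) -> (-8.632,-1.383) [heading=266, move]
Final: pos=(-8.632,-1.383), heading=266, 2 segment(s) drawn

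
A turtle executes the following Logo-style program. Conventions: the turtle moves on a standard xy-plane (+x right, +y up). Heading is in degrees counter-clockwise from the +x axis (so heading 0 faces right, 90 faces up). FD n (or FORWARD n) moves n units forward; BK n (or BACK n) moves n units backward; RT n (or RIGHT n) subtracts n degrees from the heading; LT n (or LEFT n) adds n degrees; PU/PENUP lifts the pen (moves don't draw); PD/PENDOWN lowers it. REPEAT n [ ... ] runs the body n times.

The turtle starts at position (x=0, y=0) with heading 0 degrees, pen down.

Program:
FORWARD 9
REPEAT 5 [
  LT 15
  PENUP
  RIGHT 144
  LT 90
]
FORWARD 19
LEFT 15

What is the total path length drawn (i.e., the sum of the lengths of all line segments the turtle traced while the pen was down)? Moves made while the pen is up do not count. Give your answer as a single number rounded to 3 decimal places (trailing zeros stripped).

Answer: 9

Derivation:
Executing turtle program step by step:
Start: pos=(0,0), heading=0, pen down
FD 9: (0,0) -> (9,0) [heading=0, draw]
REPEAT 5 [
  -- iteration 1/5 --
  LT 15: heading 0 -> 15
  PU: pen up
  RT 144: heading 15 -> 231
  LT 90: heading 231 -> 321
  -- iteration 2/5 --
  LT 15: heading 321 -> 336
  PU: pen up
  RT 144: heading 336 -> 192
  LT 90: heading 192 -> 282
  -- iteration 3/5 --
  LT 15: heading 282 -> 297
  PU: pen up
  RT 144: heading 297 -> 153
  LT 90: heading 153 -> 243
  -- iteration 4/5 --
  LT 15: heading 243 -> 258
  PU: pen up
  RT 144: heading 258 -> 114
  LT 90: heading 114 -> 204
  -- iteration 5/5 --
  LT 15: heading 204 -> 219
  PU: pen up
  RT 144: heading 219 -> 75
  LT 90: heading 75 -> 165
]
FD 19: (9,0) -> (-9.353,4.918) [heading=165, move]
LT 15: heading 165 -> 180
Final: pos=(-9.353,4.918), heading=180, 1 segment(s) drawn

Segment lengths:
  seg 1: (0,0) -> (9,0), length = 9
Total = 9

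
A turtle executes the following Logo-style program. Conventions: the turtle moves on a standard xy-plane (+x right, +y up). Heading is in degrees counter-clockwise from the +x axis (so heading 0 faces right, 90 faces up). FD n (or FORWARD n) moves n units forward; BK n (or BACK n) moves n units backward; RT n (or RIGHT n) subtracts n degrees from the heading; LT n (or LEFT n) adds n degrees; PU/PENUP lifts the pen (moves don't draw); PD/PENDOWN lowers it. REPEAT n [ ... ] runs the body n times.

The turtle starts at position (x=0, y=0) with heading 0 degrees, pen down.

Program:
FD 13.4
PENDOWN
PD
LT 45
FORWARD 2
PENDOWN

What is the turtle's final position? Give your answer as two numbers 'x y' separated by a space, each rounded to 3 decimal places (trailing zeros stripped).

Answer: 14.814 1.414

Derivation:
Executing turtle program step by step:
Start: pos=(0,0), heading=0, pen down
FD 13.4: (0,0) -> (13.4,0) [heading=0, draw]
PD: pen down
PD: pen down
LT 45: heading 0 -> 45
FD 2: (13.4,0) -> (14.814,1.414) [heading=45, draw]
PD: pen down
Final: pos=(14.814,1.414), heading=45, 2 segment(s) drawn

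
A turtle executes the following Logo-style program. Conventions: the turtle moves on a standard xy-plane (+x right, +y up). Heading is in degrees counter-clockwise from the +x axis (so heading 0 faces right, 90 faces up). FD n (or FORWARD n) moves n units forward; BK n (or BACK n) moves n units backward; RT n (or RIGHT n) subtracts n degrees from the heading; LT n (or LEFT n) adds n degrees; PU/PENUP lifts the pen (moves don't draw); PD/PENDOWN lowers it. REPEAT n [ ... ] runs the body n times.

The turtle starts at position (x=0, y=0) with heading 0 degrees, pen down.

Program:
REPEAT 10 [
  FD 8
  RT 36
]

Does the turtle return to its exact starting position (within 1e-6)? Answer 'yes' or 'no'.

Executing turtle program step by step:
Start: pos=(0,0), heading=0, pen down
REPEAT 10 [
  -- iteration 1/10 --
  FD 8: (0,0) -> (8,0) [heading=0, draw]
  RT 36: heading 0 -> 324
  -- iteration 2/10 --
  FD 8: (8,0) -> (14.472,-4.702) [heading=324, draw]
  RT 36: heading 324 -> 288
  -- iteration 3/10 --
  FD 8: (14.472,-4.702) -> (16.944,-12.311) [heading=288, draw]
  RT 36: heading 288 -> 252
  -- iteration 4/10 --
  FD 8: (16.944,-12.311) -> (14.472,-19.919) [heading=252, draw]
  RT 36: heading 252 -> 216
  -- iteration 5/10 --
  FD 8: (14.472,-19.919) -> (8,-24.621) [heading=216, draw]
  RT 36: heading 216 -> 180
  -- iteration 6/10 --
  FD 8: (8,-24.621) -> (0,-24.621) [heading=180, draw]
  RT 36: heading 180 -> 144
  -- iteration 7/10 --
  FD 8: (0,-24.621) -> (-6.472,-19.919) [heading=144, draw]
  RT 36: heading 144 -> 108
  -- iteration 8/10 --
  FD 8: (-6.472,-19.919) -> (-8.944,-12.311) [heading=108, draw]
  RT 36: heading 108 -> 72
  -- iteration 9/10 --
  FD 8: (-8.944,-12.311) -> (-6.472,-4.702) [heading=72, draw]
  RT 36: heading 72 -> 36
  -- iteration 10/10 --
  FD 8: (-6.472,-4.702) -> (0,0) [heading=36, draw]
  RT 36: heading 36 -> 0
]
Final: pos=(0,0), heading=0, 10 segment(s) drawn

Start position: (0, 0)
Final position: (0, 0)
Distance = 0; < 1e-6 -> CLOSED

Answer: yes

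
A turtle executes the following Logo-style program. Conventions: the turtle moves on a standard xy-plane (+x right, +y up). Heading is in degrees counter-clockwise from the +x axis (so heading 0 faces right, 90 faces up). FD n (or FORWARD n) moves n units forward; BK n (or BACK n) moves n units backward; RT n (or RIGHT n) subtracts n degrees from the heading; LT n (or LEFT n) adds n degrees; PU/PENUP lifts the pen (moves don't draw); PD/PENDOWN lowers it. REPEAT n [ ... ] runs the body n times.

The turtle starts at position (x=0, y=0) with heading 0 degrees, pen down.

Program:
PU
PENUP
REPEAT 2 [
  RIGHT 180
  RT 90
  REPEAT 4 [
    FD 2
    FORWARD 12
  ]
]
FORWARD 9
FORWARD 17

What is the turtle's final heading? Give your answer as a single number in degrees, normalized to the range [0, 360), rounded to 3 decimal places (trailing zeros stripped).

Executing turtle program step by step:
Start: pos=(0,0), heading=0, pen down
PU: pen up
PU: pen up
REPEAT 2 [
  -- iteration 1/2 --
  RT 180: heading 0 -> 180
  RT 90: heading 180 -> 90
  REPEAT 4 [
    -- iteration 1/4 --
    FD 2: (0,0) -> (0,2) [heading=90, move]
    FD 12: (0,2) -> (0,14) [heading=90, move]
    -- iteration 2/4 --
    FD 2: (0,14) -> (0,16) [heading=90, move]
    FD 12: (0,16) -> (0,28) [heading=90, move]
    -- iteration 3/4 --
    FD 2: (0,28) -> (0,30) [heading=90, move]
    FD 12: (0,30) -> (0,42) [heading=90, move]
    -- iteration 4/4 --
    FD 2: (0,42) -> (0,44) [heading=90, move]
    FD 12: (0,44) -> (0,56) [heading=90, move]
  ]
  -- iteration 2/2 --
  RT 180: heading 90 -> 270
  RT 90: heading 270 -> 180
  REPEAT 4 [
    -- iteration 1/4 --
    FD 2: (0,56) -> (-2,56) [heading=180, move]
    FD 12: (-2,56) -> (-14,56) [heading=180, move]
    -- iteration 2/4 --
    FD 2: (-14,56) -> (-16,56) [heading=180, move]
    FD 12: (-16,56) -> (-28,56) [heading=180, move]
    -- iteration 3/4 --
    FD 2: (-28,56) -> (-30,56) [heading=180, move]
    FD 12: (-30,56) -> (-42,56) [heading=180, move]
    -- iteration 4/4 --
    FD 2: (-42,56) -> (-44,56) [heading=180, move]
    FD 12: (-44,56) -> (-56,56) [heading=180, move]
  ]
]
FD 9: (-56,56) -> (-65,56) [heading=180, move]
FD 17: (-65,56) -> (-82,56) [heading=180, move]
Final: pos=(-82,56), heading=180, 0 segment(s) drawn

Answer: 180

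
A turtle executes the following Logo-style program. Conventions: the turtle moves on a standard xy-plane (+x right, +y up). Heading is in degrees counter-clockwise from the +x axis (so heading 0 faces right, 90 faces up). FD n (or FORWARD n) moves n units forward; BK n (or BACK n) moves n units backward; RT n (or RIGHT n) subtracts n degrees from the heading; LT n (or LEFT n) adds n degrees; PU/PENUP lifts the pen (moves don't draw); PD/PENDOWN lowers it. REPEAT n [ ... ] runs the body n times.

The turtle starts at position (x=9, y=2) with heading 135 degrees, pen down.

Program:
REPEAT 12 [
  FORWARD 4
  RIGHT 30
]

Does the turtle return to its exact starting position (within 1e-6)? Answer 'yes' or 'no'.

Executing turtle program step by step:
Start: pos=(9,2), heading=135, pen down
REPEAT 12 [
  -- iteration 1/12 --
  FD 4: (9,2) -> (6.172,4.828) [heading=135, draw]
  RT 30: heading 135 -> 105
  -- iteration 2/12 --
  FD 4: (6.172,4.828) -> (5.136,8.692) [heading=105, draw]
  RT 30: heading 105 -> 75
  -- iteration 3/12 --
  FD 4: (5.136,8.692) -> (6.172,12.556) [heading=75, draw]
  RT 30: heading 75 -> 45
  -- iteration 4/12 --
  FD 4: (6.172,12.556) -> (9,15.384) [heading=45, draw]
  RT 30: heading 45 -> 15
  -- iteration 5/12 --
  FD 4: (9,15.384) -> (12.864,16.42) [heading=15, draw]
  RT 30: heading 15 -> 345
  -- iteration 6/12 --
  FD 4: (12.864,16.42) -> (16.727,15.384) [heading=345, draw]
  RT 30: heading 345 -> 315
  -- iteration 7/12 --
  FD 4: (16.727,15.384) -> (19.556,12.556) [heading=315, draw]
  RT 30: heading 315 -> 285
  -- iteration 8/12 --
  FD 4: (19.556,12.556) -> (20.591,8.692) [heading=285, draw]
  RT 30: heading 285 -> 255
  -- iteration 9/12 --
  FD 4: (20.591,8.692) -> (19.556,4.828) [heading=255, draw]
  RT 30: heading 255 -> 225
  -- iteration 10/12 --
  FD 4: (19.556,4.828) -> (16.727,2) [heading=225, draw]
  RT 30: heading 225 -> 195
  -- iteration 11/12 --
  FD 4: (16.727,2) -> (12.864,0.965) [heading=195, draw]
  RT 30: heading 195 -> 165
  -- iteration 12/12 --
  FD 4: (12.864,0.965) -> (9,2) [heading=165, draw]
  RT 30: heading 165 -> 135
]
Final: pos=(9,2), heading=135, 12 segment(s) drawn

Start position: (9, 2)
Final position: (9, 2)
Distance = 0; < 1e-6 -> CLOSED

Answer: yes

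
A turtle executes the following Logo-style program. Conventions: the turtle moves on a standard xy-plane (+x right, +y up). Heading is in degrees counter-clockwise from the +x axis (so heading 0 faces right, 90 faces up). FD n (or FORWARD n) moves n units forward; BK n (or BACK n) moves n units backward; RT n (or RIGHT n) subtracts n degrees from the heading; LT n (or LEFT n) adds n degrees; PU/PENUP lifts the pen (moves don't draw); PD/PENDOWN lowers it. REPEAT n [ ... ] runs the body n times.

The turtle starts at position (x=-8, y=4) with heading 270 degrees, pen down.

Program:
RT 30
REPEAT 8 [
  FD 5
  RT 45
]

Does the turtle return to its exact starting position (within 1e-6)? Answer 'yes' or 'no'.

Executing turtle program step by step:
Start: pos=(-8,4), heading=270, pen down
RT 30: heading 270 -> 240
REPEAT 8 [
  -- iteration 1/8 --
  FD 5: (-8,4) -> (-10.5,-0.33) [heading=240, draw]
  RT 45: heading 240 -> 195
  -- iteration 2/8 --
  FD 5: (-10.5,-0.33) -> (-15.33,-1.624) [heading=195, draw]
  RT 45: heading 195 -> 150
  -- iteration 3/8 --
  FD 5: (-15.33,-1.624) -> (-19.66,0.876) [heading=150, draw]
  RT 45: heading 150 -> 105
  -- iteration 4/8 --
  FD 5: (-19.66,0.876) -> (-20.954,5.705) [heading=105, draw]
  RT 45: heading 105 -> 60
  -- iteration 5/8 --
  FD 5: (-20.954,5.705) -> (-18.454,10.036) [heading=60, draw]
  RT 45: heading 60 -> 15
  -- iteration 6/8 --
  FD 5: (-18.454,10.036) -> (-13.624,11.33) [heading=15, draw]
  RT 45: heading 15 -> 330
  -- iteration 7/8 --
  FD 5: (-13.624,11.33) -> (-9.294,8.83) [heading=330, draw]
  RT 45: heading 330 -> 285
  -- iteration 8/8 --
  FD 5: (-9.294,8.83) -> (-8,4) [heading=285, draw]
  RT 45: heading 285 -> 240
]
Final: pos=(-8,4), heading=240, 8 segment(s) drawn

Start position: (-8, 4)
Final position: (-8, 4)
Distance = 0; < 1e-6 -> CLOSED

Answer: yes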